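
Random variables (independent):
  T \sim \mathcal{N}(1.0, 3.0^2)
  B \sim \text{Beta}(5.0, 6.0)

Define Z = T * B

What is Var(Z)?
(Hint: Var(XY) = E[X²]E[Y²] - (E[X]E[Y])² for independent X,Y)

Var(XY) = E[X²]E[Y²] - (E[X]E[Y])²
E[T] = 1, Var(T) = 9
E[B] = 0.45454545, Var(B) = 0.020661157
E[T²] = 9 + 1² = 10
E[B²] = 0.020661157 + 0.45454545² = 0.22727273
Var(Z) = 10*0.22727273 - (1*0.45454545)²
= 2.2727273 - 0.20661157 = 2.0661157

2.0661157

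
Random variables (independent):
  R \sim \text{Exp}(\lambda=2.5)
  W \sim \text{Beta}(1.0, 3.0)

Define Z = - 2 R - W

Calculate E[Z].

E[Z] = -2*E[R] - 1*E[W]
E[R] = 0.4
E[W] = 0.25
E[Z] = -2*0.4 - 1*0.25 = -1.05

-1.05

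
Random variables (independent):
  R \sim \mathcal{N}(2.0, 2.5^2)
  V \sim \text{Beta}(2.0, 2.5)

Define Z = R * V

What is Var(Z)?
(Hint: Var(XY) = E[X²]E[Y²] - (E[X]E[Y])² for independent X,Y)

Var(XY) = E[X²]E[Y²] - (E[X]E[Y])²
E[R] = 2, Var(R) = 6.25
E[V] = 0.44444444, Var(V) = 0.044893378
E[R²] = 6.25 + 2² = 10.25
E[V²] = 0.044893378 + 0.44444444² = 0.24242424
Var(Z) = 10.25*0.24242424 - (2*0.44444444)²
= 2.4848485 - 0.79012346 = 1.694725

1.694725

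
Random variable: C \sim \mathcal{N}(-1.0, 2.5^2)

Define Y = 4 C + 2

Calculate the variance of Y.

For Y = aC + b: Var(Y) = a² * Var(C)
Var(C) = 2.5^2 = 6.25
Var(Y) = 4² * 6.25 = 16 * 6.25 = 100

100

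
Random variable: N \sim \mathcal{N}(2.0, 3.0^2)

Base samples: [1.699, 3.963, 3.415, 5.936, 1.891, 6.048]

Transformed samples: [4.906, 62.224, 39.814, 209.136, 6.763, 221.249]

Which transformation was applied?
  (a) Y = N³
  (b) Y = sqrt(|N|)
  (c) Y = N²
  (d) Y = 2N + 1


Checking option (a) Y = N³:
  N = 1.699 -> Y = 4.906 ✓
  N = 3.963 -> Y = 62.224 ✓
  N = 3.415 -> Y = 39.814 ✓
All samples match this transformation.

(a) N³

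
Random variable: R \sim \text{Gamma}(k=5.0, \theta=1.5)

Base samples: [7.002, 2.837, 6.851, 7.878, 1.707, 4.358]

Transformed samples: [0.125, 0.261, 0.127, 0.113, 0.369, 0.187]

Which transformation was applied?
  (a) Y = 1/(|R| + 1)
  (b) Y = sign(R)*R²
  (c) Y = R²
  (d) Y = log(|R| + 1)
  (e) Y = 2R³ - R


Checking option (a) Y = 1/(|R| + 1):
  R = 7.002 -> Y = 0.125 ✓
  R = 2.837 -> Y = 0.261 ✓
  R = 6.851 -> Y = 0.127 ✓
All samples match this transformation.

(a) 1/(|R| + 1)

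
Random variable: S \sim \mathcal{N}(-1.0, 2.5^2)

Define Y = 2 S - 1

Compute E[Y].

For Y = 2S - 1:
E[Y] = 2 * E[S] - 1
E[S] = -1.0 = -1
E[Y] = 2 * (-1) - 1 = -3

-3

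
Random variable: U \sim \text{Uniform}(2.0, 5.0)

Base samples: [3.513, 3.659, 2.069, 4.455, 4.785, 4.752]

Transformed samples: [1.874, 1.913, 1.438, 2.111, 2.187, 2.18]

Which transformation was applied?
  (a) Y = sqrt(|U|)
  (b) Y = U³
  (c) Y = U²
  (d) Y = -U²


Checking option (a) Y = sqrt(|U|):
  U = 3.513 -> Y = 1.874 ✓
  U = 3.659 -> Y = 1.913 ✓
  U = 2.069 -> Y = 1.438 ✓
All samples match this transformation.

(a) sqrt(|U|)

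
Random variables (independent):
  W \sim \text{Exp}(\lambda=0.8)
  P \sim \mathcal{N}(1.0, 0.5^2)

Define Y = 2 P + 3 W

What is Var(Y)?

For independent RVs: Var(aX + bY) = a²Var(X) + b²Var(Y)
Var(W) = 1.5625
Var(P) = 0.25
Var(Y) = 3²*1.5625 + 2²*0.25
= 9*1.5625 + 4*0.25 = 15.0625

15.0625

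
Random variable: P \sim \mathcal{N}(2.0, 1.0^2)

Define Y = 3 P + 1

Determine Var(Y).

For Y = aP + b: Var(Y) = a² * Var(P)
Var(P) = 1.0^2 = 1
Var(Y) = 3² * 1 = 9 * 1 = 9

9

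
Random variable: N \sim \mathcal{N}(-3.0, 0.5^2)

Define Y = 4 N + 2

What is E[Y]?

For Y = 4N + 2:
E[Y] = 4 * E[N] + 2
E[N] = -3.0 = -3
E[Y] = 4 * (-3) + 2 = -10

-10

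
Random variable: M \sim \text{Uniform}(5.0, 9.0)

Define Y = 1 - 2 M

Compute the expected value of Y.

For Y = -2M + 1:
E[Y] = -2 * E[M] + 1
E[M] = (5 + 9)/2 = 7
E[Y] = -2 * 7 + 1 = -13

-13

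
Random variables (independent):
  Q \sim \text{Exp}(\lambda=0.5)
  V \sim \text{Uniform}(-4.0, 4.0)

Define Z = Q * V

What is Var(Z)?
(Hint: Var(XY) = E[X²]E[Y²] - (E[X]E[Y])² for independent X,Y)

Var(XY) = E[X²]E[Y²] - (E[X]E[Y])²
E[Q] = 2, Var(Q) = 4
E[V] = 0, Var(V) = 5.3333333
E[Q²] = 4 + 2² = 8
E[V²] = 5.3333333 + 0² = 5.3333333
Var(Z) = 8*5.3333333 - (2*0)²
= 42.666667 - 0 = 42.666667

42.666667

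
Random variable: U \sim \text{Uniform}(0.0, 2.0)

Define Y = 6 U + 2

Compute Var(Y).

For Y = aU + b: Var(Y) = a² * Var(U)
Var(U) = (2 - 0)^2/12 = 0.33333333
Var(Y) = 6² * 0.33333333 = 36 * 0.33333333 = 12

12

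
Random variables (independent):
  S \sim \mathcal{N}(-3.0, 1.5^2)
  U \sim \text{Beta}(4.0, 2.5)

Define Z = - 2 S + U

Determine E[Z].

E[Z] = -2*E[S] + 1*E[U]
E[S] = -3
E[U] = 0.61538462
E[Z] = -2*(-3) + 1*0.61538462 = 6.6153846

6.6153846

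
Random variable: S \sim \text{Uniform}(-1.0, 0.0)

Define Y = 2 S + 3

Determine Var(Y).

For Y = aS + b: Var(Y) = a² * Var(S)
Var(S) = (0 + 1)^2/12 = 0.083333333
Var(Y) = 2² * 0.083333333 = 4 * 0.083333333 = 0.33333333

0.33333333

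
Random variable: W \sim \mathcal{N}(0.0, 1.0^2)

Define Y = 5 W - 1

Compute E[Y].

For Y = 5W - 1:
E[Y] = 5 * E[W] - 1
E[W] = 0.0 = 0
E[Y] = 5 * 0 - 1 = -1

-1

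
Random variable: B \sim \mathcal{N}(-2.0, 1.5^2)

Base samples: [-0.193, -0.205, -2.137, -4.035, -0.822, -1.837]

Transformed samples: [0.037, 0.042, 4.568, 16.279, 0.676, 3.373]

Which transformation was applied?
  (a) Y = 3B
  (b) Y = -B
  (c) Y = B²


Checking option (c) Y = B²:
  B = -0.193 -> Y = 0.037 ✓
  B = -0.205 -> Y = 0.042 ✓
  B = -2.137 -> Y = 4.568 ✓
All samples match this transformation.

(c) B²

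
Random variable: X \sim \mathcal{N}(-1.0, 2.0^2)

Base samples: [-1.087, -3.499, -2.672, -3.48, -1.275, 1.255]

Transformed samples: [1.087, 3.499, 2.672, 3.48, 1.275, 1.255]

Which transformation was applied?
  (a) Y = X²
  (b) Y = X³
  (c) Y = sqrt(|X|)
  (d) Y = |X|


Checking option (d) Y = |X|:
  X = -1.087 -> Y = 1.087 ✓
  X = -3.499 -> Y = 3.499 ✓
  X = -2.672 -> Y = 2.672 ✓
All samples match this transformation.

(d) |X|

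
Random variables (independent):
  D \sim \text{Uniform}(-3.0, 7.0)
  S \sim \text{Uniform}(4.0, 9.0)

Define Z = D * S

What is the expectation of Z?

For independent RVs: E[XY] = E[X]*E[Y]
E[D] = 2
E[S] = 6.5
E[Z] = 2 * 6.5 = 13

13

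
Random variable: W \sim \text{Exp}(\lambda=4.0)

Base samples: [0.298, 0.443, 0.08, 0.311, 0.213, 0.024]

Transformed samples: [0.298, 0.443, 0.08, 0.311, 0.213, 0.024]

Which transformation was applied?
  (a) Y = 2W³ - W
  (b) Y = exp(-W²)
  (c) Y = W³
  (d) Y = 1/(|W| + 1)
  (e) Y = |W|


Checking option (e) Y = |W|:
  W = 0.298 -> Y = 0.298 ✓
  W = 0.443 -> Y = 0.443 ✓
  W = 0.08 -> Y = 0.08 ✓
All samples match this transformation.

(e) |W|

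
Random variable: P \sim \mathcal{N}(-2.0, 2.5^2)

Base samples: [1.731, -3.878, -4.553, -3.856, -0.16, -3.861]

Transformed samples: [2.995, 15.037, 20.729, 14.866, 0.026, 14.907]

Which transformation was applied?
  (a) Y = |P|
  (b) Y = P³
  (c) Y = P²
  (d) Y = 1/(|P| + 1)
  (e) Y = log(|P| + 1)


Checking option (c) Y = P²:
  P = 1.731 -> Y = 2.995 ✓
  P = -3.878 -> Y = 15.037 ✓
  P = -4.553 -> Y = 20.729 ✓
All samples match this transformation.

(c) P²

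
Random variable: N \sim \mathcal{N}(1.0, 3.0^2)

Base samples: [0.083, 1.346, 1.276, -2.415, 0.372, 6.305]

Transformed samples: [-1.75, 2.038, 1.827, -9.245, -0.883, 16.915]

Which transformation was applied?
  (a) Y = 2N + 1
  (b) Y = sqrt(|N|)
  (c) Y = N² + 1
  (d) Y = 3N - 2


Checking option (d) Y = 3N - 2:
  N = 0.083 -> Y = -1.75 ✓
  N = 1.346 -> Y = 2.038 ✓
  N = 1.276 -> Y = 1.827 ✓
All samples match this transformation.

(d) 3N - 2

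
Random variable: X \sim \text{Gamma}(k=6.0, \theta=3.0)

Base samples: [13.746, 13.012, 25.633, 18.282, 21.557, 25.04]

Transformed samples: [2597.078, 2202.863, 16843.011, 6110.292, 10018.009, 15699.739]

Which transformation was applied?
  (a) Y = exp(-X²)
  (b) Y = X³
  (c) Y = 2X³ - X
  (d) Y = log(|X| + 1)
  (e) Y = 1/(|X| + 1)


Checking option (b) Y = X³:
  X = 13.746 -> Y = 2597.078 ✓
  X = 13.012 -> Y = 2202.863 ✓
  X = 25.633 -> Y = 16843.011 ✓
All samples match this transformation.

(b) X³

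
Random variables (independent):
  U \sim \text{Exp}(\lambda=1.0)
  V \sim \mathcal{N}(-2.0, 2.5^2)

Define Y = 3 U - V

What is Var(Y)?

For independent RVs: Var(aX + bY) = a²Var(X) + b²Var(Y)
Var(U) = 1
Var(V) = 6.25
Var(Y) = 3²*1 + (-1)²*6.25
= 9*1 + 1*6.25 = 15.25

15.25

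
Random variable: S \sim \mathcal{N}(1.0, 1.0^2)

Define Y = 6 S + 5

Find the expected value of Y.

For Y = 6S + 5:
E[Y] = 6 * E[S] + 5
E[S] = 1.0 = 1
E[Y] = 6 * 1 + 5 = 11

11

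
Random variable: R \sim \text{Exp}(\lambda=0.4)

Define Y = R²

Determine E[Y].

Using E[X²] = Var(X) + (E[X])²:
E[R] = 2.5
Var(R) = 1/0.4^2 = 6.25
E[R²] = 6.25 + 2.5² = 6.25 + 6.25 = 12.5

12.5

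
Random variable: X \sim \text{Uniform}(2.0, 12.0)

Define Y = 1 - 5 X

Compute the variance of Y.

For Y = aX + b: Var(Y) = a² * Var(X)
Var(X) = (12 - 2)^2/12 = 8.3333333
Var(Y) = (-5)² * 8.3333333 = 25 * 8.3333333 = 208.33333

208.33333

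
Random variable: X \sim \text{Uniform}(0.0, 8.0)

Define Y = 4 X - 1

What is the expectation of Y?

For Y = 4X - 1:
E[Y] = 4 * E[X] - 1
E[X] = (0 + 8)/2 = 4
E[Y] = 4 * 4 - 1 = 15

15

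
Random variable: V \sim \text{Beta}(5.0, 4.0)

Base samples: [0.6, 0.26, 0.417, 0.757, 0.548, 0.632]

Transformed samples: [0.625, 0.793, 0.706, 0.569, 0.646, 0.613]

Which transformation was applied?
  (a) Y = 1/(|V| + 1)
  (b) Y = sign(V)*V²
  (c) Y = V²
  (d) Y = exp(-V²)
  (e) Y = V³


Checking option (a) Y = 1/(|V| + 1):
  V = 0.6 -> Y = 0.625 ✓
  V = 0.26 -> Y = 0.793 ✓
  V = 0.417 -> Y = 0.706 ✓
All samples match this transformation.

(a) 1/(|V| + 1)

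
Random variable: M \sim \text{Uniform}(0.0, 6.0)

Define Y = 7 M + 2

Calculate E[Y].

For Y = 7M + 2:
E[Y] = 7 * E[M] + 2
E[M] = (0 + 6)/2 = 3
E[Y] = 7 * 3 + 2 = 23

23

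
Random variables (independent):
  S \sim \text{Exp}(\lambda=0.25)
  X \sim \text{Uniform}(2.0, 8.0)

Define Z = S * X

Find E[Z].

For independent RVs: E[XY] = E[X]*E[Y]
E[S] = 4
E[X] = 5
E[Z] = 4 * 5 = 20

20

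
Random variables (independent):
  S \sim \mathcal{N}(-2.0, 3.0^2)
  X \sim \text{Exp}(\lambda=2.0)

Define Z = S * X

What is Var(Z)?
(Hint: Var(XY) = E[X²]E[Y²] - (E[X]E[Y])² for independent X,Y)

Var(XY) = E[X²]E[Y²] - (E[X]E[Y])²
E[S] = -2, Var(S) = 9
E[X] = 0.5, Var(X) = 0.25
E[S²] = 9 + (-2)² = 13
E[X²] = 0.25 + 0.5² = 0.5
Var(Z) = 13*0.5 - (-2*0.5)²
= 6.5 - 1 = 5.5

5.5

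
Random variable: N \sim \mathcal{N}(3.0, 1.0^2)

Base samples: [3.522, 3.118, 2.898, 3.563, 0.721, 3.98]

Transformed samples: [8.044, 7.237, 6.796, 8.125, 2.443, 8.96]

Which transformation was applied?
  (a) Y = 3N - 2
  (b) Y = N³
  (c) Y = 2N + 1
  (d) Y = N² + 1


Checking option (c) Y = 2N + 1:
  N = 3.522 -> Y = 8.044 ✓
  N = 3.118 -> Y = 7.237 ✓
  N = 2.898 -> Y = 6.796 ✓
All samples match this transformation.

(c) 2N + 1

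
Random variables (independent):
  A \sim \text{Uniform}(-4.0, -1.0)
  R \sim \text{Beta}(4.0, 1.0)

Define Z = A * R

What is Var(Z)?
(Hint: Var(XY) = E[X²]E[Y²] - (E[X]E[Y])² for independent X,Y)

Var(XY) = E[X²]E[Y²] - (E[X]E[Y])²
E[A] = -2.5, Var(A) = 0.75
E[R] = 0.8, Var(R) = 0.026666667
E[A²] = 0.75 + (-2.5)² = 7
E[R²] = 0.026666667 + 0.8² = 0.66666667
Var(Z) = 7*0.66666667 - (-2.5*0.8)²
= 4.6666667 - 4 = 0.66666667

0.66666667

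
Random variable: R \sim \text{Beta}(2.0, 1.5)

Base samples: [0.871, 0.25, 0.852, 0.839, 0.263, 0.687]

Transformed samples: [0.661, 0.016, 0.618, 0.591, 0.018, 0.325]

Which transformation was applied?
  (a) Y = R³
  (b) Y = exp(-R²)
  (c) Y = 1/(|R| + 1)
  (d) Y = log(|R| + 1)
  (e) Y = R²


Checking option (a) Y = R³:
  R = 0.871 -> Y = 0.661 ✓
  R = 0.25 -> Y = 0.016 ✓
  R = 0.852 -> Y = 0.618 ✓
All samples match this transformation.

(a) R³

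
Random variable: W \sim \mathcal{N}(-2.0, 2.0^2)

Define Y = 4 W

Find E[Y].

For Y = 4W:
E[Y] = 4 * E[W]
E[W] = -2.0 = -2
E[Y] = 4 * (-2) = -8

-8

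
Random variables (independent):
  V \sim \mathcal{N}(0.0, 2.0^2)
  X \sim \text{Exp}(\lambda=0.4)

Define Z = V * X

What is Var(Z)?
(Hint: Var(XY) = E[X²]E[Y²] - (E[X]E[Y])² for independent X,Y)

Var(XY) = E[X²]E[Y²] - (E[X]E[Y])²
E[V] = 0, Var(V) = 4
E[X] = 2.5, Var(X) = 6.25
E[V²] = 4 + 0² = 4
E[X²] = 6.25 + 2.5² = 12.5
Var(Z) = 4*12.5 - (0*2.5)²
= 50 - 0 = 50

50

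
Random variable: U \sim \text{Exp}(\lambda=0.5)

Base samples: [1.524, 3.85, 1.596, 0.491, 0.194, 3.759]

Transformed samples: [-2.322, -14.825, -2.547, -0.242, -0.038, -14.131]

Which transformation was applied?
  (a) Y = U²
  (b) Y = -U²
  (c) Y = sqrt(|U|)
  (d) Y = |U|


Checking option (b) Y = -U²:
  U = 1.524 -> Y = -2.322 ✓
  U = 3.85 -> Y = -14.825 ✓
  U = 1.596 -> Y = -2.547 ✓
All samples match this transformation.

(b) -U²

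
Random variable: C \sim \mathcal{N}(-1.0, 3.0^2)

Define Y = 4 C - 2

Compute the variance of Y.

For Y = aC + b: Var(Y) = a² * Var(C)
Var(C) = 3.0^2 = 9
Var(Y) = 4² * 9 = 16 * 9 = 144

144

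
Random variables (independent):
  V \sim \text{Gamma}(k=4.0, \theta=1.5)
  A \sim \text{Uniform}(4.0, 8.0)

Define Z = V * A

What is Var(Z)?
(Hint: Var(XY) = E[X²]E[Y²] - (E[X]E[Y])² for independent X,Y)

Var(XY) = E[X²]E[Y²] - (E[X]E[Y])²
E[V] = 6, Var(V) = 9
E[A] = 6, Var(A) = 1.3333333
E[V²] = 9 + 6² = 45
E[A²] = 1.3333333 + 6² = 37.333333
Var(Z) = 45*37.333333 - (6*6)²
= 1680 - 1296 = 384

384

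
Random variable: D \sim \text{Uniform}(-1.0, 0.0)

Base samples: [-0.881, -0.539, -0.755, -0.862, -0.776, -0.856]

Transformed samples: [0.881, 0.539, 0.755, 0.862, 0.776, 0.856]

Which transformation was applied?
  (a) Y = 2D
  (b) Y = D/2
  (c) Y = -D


Checking option (c) Y = -D:
  D = -0.881 -> Y = 0.881 ✓
  D = -0.539 -> Y = 0.539 ✓
  D = -0.755 -> Y = 0.755 ✓
All samples match this transformation.

(c) -D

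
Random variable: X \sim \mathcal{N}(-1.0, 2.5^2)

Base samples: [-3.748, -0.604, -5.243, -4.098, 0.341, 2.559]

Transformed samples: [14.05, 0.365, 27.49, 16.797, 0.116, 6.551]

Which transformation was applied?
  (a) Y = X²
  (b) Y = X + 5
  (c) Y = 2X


Checking option (a) Y = X²:
  X = -3.748 -> Y = 14.05 ✓
  X = -0.604 -> Y = 0.365 ✓
  X = -5.243 -> Y = 27.49 ✓
All samples match this transformation.

(a) X²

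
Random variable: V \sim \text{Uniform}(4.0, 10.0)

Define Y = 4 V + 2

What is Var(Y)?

For Y = aV + b: Var(Y) = a² * Var(V)
Var(V) = (10 - 4)^2/12 = 3
Var(Y) = 4² * 3 = 16 * 3 = 48

48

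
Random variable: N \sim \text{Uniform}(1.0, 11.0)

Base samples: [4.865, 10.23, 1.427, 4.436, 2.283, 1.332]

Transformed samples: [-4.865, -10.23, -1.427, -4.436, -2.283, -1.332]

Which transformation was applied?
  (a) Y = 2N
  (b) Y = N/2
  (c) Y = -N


Checking option (c) Y = -N:
  N = 4.865 -> Y = -4.865 ✓
  N = 10.23 -> Y = -10.23 ✓
  N = 1.427 -> Y = -1.427 ✓
All samples match this transformation.

(c) -N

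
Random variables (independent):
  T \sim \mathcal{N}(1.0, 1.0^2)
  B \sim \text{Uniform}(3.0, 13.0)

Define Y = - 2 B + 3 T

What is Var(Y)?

For independent RVs: Var(aX + bY) = a²Var(X) + b²Var(Y)
Var(T) = 1
Var(B) = 8.3333333
Var(Y) = 3²*1 + (-2)²*8.3333333
= 9*1 + 4*8.3333333 = 42.333333

42.333333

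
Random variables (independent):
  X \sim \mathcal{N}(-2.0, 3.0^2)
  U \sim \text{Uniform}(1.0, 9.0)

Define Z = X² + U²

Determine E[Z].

E[Z] = E[X²] + E[U²]
E[X²] = Var(X) + E[X]² = 9 + 4 = 13
E[U²] = Var(U) + E[U]² = 5.3333333 + 25 = 30.333333
E[Z] = 13 + 30.333333 = 43.333333

43.333333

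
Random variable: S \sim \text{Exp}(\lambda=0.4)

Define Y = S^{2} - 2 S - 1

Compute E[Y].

E[Y] = 1*E[S²] - 2*E[S] - 1
E[S] = 2.5
E[S²] = Var(S) + (E[S])² = 6.25 + 6.25 = 12.5
E[Y] = 1*12.5 - 2*2.5 - 1 = 6.5

6.5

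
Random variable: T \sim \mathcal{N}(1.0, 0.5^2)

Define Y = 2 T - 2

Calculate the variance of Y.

For Y = aT + b: Var(Y) = a² * Var(T)
Var(T) = 0.5^2 = 0.25
Var(Y) = 2² * 0.25 = 4 * 0.25 = 1

1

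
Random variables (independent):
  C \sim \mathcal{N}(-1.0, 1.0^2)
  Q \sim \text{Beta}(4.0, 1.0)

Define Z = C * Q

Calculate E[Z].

For independent RVs: E[XY] = E[X]*E[Y]
E[C] = -1
E[Q] = 0.8
E[Z] = -1 * 0.8 = -0.8

-0.8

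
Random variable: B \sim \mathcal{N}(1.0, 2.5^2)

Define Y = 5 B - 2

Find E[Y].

For Y = 5B - 2:
E[Y] = 5 * E[B] - 2
E[B] = 1.0 = 1
E[Y] = 5 * 1 - 2 = 3

3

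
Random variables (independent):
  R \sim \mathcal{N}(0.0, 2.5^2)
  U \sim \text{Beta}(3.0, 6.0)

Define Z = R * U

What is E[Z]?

For independent RVs: E[XY] = E[X]*E[Y]
E[R] = 0
E[U] = 0.33333333
E[Z] = 0 * 0.33333333 = 0

0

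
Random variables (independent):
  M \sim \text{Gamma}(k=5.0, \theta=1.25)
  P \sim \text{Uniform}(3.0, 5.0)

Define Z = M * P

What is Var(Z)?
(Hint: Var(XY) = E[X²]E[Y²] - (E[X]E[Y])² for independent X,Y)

Var(XY) = E[X²]E[Y²] - (E[X]E[Y])²
E[M] = 6.25, Var(M) = 7.8125
E[P] = 4, Var(P) = 0.33333333
E[M²] = 7.8125 + 6.25² = 46.875
E[P²] = 0.33333333 + 4² = 16.333333
Var(Z) = 46.875*16.333333 - (6.25*4)²
= 765.625 - 625 = 140.625

140.625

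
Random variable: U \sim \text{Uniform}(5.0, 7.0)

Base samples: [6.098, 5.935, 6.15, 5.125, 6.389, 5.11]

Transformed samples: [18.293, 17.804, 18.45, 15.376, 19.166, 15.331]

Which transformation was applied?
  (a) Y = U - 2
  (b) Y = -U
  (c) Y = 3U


Checking option (c) Y = 3U:
  U = 6.098 -> Y = 18.293 ✓
  U = 5.935 -> Y = 17.804 ✓
  U = 6.15 -> Y = 18.45 ✓
All samples match this transformation.

(c) 3U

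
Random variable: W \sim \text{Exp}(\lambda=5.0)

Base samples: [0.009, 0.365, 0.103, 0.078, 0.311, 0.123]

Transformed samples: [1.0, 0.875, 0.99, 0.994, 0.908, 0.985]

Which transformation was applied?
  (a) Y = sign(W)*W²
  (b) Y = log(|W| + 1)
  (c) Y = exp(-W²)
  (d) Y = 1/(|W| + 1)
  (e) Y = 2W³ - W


Checking option (c) Y = exp(-W²):
  W = 0.009 -> Y = 1.0 ✓
  W = 0.365 -> Y = 0.875 ✓
  W = 0.103 -> Y = 0.99 ✓
All samples match this transformation.

(c) exp(-W²)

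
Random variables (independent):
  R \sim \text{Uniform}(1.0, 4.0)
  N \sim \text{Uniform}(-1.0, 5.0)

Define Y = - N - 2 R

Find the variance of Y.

For independent RVs: Var(aX + bY) = a²Var(X) + b²Var(Y)
Var(R) = 0.75
Var(N) = 3
Var(Y) = (-2)²*0.75 + (-1)²*3
= 4*0.75 + 1*3 = 6

6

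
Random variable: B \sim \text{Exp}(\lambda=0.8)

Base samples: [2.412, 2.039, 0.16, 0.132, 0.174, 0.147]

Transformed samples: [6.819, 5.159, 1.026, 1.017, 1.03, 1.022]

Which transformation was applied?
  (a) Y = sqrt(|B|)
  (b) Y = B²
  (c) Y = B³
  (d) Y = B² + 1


Checking option (d) Y = B² + 1:
  B = 2.412 -> Y = 6.819 ✓
  B = 2.039 -> Y = 5.159 ✓
  B = 0.16 -> Y = 1.026 ✓
All samples match this transformation.

(d) B² + 1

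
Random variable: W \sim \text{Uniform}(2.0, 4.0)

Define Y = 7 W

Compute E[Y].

For Y = 7W:
E[Y] = 7 * E[W]
E[W] = (2 + 4)/2 = 3
E[Y] = 7 * 3 = 21

21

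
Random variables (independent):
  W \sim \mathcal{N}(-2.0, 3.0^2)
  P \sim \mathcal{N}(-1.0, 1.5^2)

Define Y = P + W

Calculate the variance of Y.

For independent RVs: Var(aX + bY) = a²Var(X) + b²Var(Y)
Var(W) = 9
Var(P) = 2.25
Var(Y) = 1²*9 + 1²*2.25
= 1*9 + 1*2.25 = 11.25

11.25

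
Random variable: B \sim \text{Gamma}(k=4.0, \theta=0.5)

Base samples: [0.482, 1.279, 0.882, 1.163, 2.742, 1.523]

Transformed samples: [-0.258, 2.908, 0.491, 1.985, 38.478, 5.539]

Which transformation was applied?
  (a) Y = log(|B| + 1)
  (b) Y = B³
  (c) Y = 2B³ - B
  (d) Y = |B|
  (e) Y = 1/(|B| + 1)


Checking option (c) Y = 2B³ - B:
  B = 0.482 -> Y = -0.258 ✓
  B = 1.279 -> Y = 2.908 ✓
  B = 0.882 -> Y = 0.491 ✓
All samples match this transformation.

(c) 2B³ - B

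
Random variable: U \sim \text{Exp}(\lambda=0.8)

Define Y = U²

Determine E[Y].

E[U²] = Var(U) + (E[U])² = 1.5625 + 1.5625 = 3.125

3.125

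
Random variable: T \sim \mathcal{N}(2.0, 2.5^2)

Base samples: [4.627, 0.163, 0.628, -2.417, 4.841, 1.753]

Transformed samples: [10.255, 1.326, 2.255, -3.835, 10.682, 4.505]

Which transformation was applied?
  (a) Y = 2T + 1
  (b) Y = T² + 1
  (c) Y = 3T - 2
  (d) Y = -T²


Checking option (a) Y = 2T + 1:
  T = 4.627 -> Y = 10.255 ✓
  T = 0.163 -> Y = 1.326 ✓
  T = 0.628 -> Y = 2.255 ✓
All samples match this transformation.

(a) 2T + 1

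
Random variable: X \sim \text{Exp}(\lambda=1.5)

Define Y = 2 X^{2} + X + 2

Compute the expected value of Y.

E[Y] = 2*E[X²] + 1*E[X] + 2
E[X] = 0.66666667
E[X²] = Var(X) + (E[X])² = 0.44444444 + 0.44444444 = 0.88888889
E[Y] = 2*0.88888889 + 1*0.66666667 + 2 = 4.4444444

4.4444444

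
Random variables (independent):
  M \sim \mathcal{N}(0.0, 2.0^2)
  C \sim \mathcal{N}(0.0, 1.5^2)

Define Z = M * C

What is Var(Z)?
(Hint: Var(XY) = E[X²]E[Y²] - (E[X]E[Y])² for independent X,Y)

Var(XY) = E[X²]E[Y²] - (E[X]E[Y])²
E[M] = 0, Var(M) = 4
E[C] = 0, Var(C) = 2.25
E[M²] = 4 + 0² = 4
E[C²] = 2.25 + 0² = 2.25
Var(Z) = 4*2.25 - (0*0)²
= 9 - 0 = 9

9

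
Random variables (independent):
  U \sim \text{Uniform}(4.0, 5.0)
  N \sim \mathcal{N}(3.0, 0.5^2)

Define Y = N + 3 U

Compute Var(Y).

For independent RVs: Var(aX + bY) = a²Var(X) + b²Var(Y)
Var(U) = 0.083333333
Var(N) = 0.25
Var(Y) = 3²*0.083333333 + 1²*0.25
= 9*0.083333333 + 1*0.25 = 1

1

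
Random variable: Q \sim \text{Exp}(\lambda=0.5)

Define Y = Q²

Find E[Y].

E[Q²] = Var(Q) + (E[Q])² = 4 + 4 = 8

8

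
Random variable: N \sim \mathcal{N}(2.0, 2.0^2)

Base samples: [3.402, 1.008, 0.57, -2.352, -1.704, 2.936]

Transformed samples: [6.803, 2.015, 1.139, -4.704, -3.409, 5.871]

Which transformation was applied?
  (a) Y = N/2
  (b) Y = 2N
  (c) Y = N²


Checking option (b) Y = 2N:
  N = 3.402 -> Y = 6.803 ✓
  N = 1.008 -> Y = 2.015 ✓
  N = 0.57 -> Y = 1.139 ✓
All samples match this transformation.

(b) 2N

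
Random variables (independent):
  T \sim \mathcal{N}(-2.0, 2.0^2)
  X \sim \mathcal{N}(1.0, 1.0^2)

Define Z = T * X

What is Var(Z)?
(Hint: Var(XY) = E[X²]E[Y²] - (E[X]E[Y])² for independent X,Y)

Var(XY) = E[X²]E[Y²] - (E[X]E[Y])²
E[T] = -2, Var(T) = 4
E[X] = 1, Var(X) = 1
E[T²] = 4 + (-2)² = 8
E[X²] = 1 + 1² = 2
Var(Z) = 8*2 - (-2*1)²
= 16 - 4 = 12

12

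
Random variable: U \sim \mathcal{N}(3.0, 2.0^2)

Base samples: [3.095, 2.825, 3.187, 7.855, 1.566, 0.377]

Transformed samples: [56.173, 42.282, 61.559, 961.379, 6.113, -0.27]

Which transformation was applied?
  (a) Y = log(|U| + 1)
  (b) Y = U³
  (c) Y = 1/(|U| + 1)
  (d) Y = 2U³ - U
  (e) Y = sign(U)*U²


Checking option (d) Y = 2U³ - U:
  U = 3.095 -> Y = 56.173 ✓
  U = 2.825 -> Y = 42.282 ✓
  U = 3.187 -> Y = 61.559 ✓
All samples match this transformation.

(d) 2U³ - U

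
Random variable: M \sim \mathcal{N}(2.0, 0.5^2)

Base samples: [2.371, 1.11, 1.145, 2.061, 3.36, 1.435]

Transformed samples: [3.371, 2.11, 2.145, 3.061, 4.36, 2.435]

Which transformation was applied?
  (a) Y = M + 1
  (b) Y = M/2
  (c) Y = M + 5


Checking option (a) Y = M + 1:
  M = 2.371 -> Y = 3.371 ✓
  M = 1.11 -> Y = 2.11 ✓
  M = 1.145 -> Y = 2.145 ✓
All samples match this transformation.

(a) M + 1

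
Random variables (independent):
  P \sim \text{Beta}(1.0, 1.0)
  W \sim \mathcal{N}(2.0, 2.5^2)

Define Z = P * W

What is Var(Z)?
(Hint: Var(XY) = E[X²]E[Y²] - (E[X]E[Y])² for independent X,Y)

Var(XY) = E[X²]E[Y²] - (E[X]E[Y])²
E[P] = 0.5, Var(P) = 0.083333333
E[W] = 2, Var(W) = 6.25
E[P²] = 0.083333333 + 0.5² = 0.33333333
E[W²] = 6.25 + 2² = 10.25
Var(Z) = 0.33333333*10.25 - (0.5*2)²
= 3.4166667 - 1 = 2.4166667

2.4166667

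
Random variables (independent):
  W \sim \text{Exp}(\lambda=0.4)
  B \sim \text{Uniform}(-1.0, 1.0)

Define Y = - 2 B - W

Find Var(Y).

For independent RVs: Var(aX + bY) = a²Var(X) + b²Var(Y)
Var(W) = 6.25
Var(B) = 0.33333333
Var(Y) = (-1)²*6.25 + (-2)²*0.33333333
= 1*6.25 + 4*0.33333333 = 7.5833333

7.5833333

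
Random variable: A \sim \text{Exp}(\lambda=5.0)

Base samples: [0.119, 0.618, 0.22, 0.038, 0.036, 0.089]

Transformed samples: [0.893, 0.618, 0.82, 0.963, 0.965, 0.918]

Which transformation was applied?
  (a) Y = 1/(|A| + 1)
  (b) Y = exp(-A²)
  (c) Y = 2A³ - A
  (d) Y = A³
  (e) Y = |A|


Checking option (a) Y = 1/(|A| + 1):
  A = 0.119 -> Y = 0.893 ✓
  A = 0.618 -> Y = 0.618 ✓
  A = 0.22 -> Y = 0.82 ✓
All samples match this transformation.

(a) 1/(|A| + 1)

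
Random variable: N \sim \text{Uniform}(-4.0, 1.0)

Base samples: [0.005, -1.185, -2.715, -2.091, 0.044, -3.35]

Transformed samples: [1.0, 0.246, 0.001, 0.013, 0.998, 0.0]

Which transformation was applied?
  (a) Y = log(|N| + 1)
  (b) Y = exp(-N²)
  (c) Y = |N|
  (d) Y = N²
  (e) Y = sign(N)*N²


Checking option (b) Y = exp(-N²):
  N = 0.005 -> Y = 1.0 ✓
  N = -1.185 -> Y = 0.246 ✓
  N = -2.715 -> Y = 0.001 ✓
All samples match this transformation.

(b) exp(-N²)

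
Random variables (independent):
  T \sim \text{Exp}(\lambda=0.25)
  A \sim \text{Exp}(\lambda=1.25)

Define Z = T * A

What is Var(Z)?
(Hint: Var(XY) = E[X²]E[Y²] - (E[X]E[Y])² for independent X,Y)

Var(XY) = E[X²]E[Y²] - (E[X]E[Y])²
E[T] = 4, Var(T) = 16
E[A] = 0.8, Var(A) = 0.64
E[T²] = 16 + 4² = 32
E[A²] = 0.64 + 0.8² = 1.28
Var(Z) = 32*1.28 - (4*0.8)²
= 40.96 - 10.24 = 30.72

30.72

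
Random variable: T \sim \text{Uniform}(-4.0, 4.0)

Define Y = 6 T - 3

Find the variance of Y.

For Y = aT + b: Var(Y) = a² * Var(T)
Var(T) = (4 + 4)^2/12 = 5.3333333
Var(Y) = 6² * 5.3333333 = 36 * 5.3333333 = 192

192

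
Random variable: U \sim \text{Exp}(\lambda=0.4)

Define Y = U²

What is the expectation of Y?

E[U²] = Var(U) + (E[U])² = 6.25 + 6.25 = 12.5

12.5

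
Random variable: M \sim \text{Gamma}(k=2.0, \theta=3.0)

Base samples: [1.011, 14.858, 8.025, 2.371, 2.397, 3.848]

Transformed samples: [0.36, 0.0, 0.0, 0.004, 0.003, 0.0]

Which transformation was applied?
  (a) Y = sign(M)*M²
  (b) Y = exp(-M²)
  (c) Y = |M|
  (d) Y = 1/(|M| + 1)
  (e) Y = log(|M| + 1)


Checking option (b) Y = exp(-M²):
  M = 1.011 -> Y = 0.36 ✓
  M = 14.858 -> Y = 0.0 ✓
  M = 8.025 -> Y = 0.0 ✓
All samples match this transformation.

(b) exp(-M²)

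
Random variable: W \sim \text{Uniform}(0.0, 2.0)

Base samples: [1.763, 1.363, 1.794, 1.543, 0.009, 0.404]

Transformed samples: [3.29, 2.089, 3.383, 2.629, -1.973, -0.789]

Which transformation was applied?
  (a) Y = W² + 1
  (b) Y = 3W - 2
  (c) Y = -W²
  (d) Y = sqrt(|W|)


Checking option (b) Y = 3W - 2:
  W = 1.763 -> Y = 3.29 ✓
  W = 1.363 -> Y = 2.089 ✓
  W = 1.794 -> Y = 3.383 ✓
All samples match this transformation.

(b) 3W - 2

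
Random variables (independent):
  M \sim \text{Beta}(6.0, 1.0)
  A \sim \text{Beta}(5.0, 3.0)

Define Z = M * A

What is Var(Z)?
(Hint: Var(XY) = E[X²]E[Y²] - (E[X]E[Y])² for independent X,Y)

Var(XY) = E[X²]E[Y²] - (E[X]E[Y])²
E[M] = 0.85714286, Var(M) = 0.015306122
E[A] = 0.625, Var(A) = 0.026041667
E[M²] = 0.015306122 + 0.85714286² = 0.75
E[A²] = 0.026041667 + 0.625² = 0.41666667
Var(Z) = 0.75*0.41666667 - (0.85714286*0.625)²
= 0.3125 - 0.2869898 = 0.025510204

0.025510204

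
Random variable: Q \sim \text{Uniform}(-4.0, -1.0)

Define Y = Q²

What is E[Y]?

Using E[X²] = Var(X) + (E[X])²:
E[Q] = -2.5
Var(Q) = (-1 + 4)^2/12 = 0.75
E[Q²] = 0.75 + (-2.5)² = 0.75 + 6.25 = 7

7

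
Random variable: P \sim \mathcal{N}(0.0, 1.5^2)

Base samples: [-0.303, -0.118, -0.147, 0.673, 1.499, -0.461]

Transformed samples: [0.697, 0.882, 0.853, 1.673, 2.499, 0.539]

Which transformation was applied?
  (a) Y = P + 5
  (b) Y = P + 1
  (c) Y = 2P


Checking option (b) Y = P + 1:
  P = -0.303 -> Y = 0.697 ✓
  P = -0.118 -> Y = 0.882 ✓
  P = -0.147 -> Y = 0.853 ✓
All samples match this transformation.

(b) P + 1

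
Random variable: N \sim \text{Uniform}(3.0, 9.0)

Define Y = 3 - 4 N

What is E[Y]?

For Y = -4N + 3:
E[Y] = -4 * E[N] + 3
E[N] = (3 + 9)/2 = 6
E[Y] = -4 * 6 + 3 = -21

-21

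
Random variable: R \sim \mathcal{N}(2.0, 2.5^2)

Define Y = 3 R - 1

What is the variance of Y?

For Y = aR + b: Var(Y) = a² * Var(R)
Var(R) = 2.5^2 = 6.25
Var(Y) = 3² * 6.25 = 9 * 6.25 = 56.25

56.25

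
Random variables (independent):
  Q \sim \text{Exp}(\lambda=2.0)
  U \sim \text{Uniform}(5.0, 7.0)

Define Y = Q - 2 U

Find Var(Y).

For independent RVs: Var(aX + bY) = a²Var(X) + b²Var(Y)
Var(Q) = 0.25
Var(U) = 0.33333333
Var(Y) = 1²*0.25 + (-2)²*0.33333333
= 1*0.25 + 4*0.33333333 = 1.5833333

1.5833333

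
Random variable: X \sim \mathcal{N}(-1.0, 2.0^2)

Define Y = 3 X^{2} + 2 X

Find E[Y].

E[Y] = 3*E[X²] + 2*E[X]
E[X] = -1
E[X²] = Var(X) + (E[X])² = 4 + 1 = 5
E[Y] = 3*5 + 2*(-1) = 13

13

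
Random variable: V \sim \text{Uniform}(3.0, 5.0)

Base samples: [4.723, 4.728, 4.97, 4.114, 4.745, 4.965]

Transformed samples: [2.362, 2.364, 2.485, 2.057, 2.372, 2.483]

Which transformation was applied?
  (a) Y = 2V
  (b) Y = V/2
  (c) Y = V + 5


Checking option (b) Y = V/2:
  V = 4.723 -> Y = 2.362 ✓
  V = 4.728 -> Y = 2.364 ✓
  V = 4.97 -> Y = 2.485 ✓
All samples match this transformation.

(b) V/2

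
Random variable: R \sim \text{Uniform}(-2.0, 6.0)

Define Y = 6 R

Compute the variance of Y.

For Y = aR + b: Var(Y) = a² * Var(R)
Var(R) = (6 + 2)^2/12 = 5.3333333
Var(Y) = 6² * 5.3333333 = 36 * 5.3333333 = 192

192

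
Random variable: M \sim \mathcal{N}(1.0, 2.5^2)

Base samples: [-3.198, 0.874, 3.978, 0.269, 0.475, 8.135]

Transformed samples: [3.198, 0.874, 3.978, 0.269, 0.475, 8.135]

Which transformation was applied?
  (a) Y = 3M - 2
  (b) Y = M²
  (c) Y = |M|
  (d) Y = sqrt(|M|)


Checking option (c) Y = |M|:
  M = -3.198 -> Y = 3.198 ✓
  M = 0.874 -> Y = 0.874 ✓
  M = 3.978 -> Y = 3.978 ✓
All samples match this transformation.

(c) |M|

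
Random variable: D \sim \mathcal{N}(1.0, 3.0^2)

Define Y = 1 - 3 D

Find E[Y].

For Y = -3D + 1:
E[Y] = -3 * E[D] + 1
E[D] = 1.0 = 1
E[Y] = -3 * 1 + 1 = -2

-2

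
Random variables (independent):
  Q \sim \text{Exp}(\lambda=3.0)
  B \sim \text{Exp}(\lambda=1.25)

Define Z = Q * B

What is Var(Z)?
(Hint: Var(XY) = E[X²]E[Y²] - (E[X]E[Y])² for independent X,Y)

Var(XY) = E[X²]E[Y²] - (E[X]E[Y])²
E[Q] = 0.33333333, Var(Q) = 0.11111111
E[B] = 0.8, Var(B) = 0.64
E[Q²] = 0.11111111 + 0.33333333² = 0.22222222
E[B²] = 0.64 + 0.8² = 1.28
Var(Z) = 0.22222222*1.28 - (0.33333333*0.8)²
= 0.28444444 - 0.071111111 = 0.21333333

0.21333333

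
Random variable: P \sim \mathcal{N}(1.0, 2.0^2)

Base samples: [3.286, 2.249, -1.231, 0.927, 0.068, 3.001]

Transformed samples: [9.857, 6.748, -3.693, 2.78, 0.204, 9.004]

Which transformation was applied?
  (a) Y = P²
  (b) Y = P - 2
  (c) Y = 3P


Checking option (c) Y = 3P:
  P = 3.286 -> Y = 9.857 ✓
  P = 2.249 -> Y = 6.748 ✓
  P = -1.231 -> Y = -3.693 ✓
All samples match this transformation.

(c) 3P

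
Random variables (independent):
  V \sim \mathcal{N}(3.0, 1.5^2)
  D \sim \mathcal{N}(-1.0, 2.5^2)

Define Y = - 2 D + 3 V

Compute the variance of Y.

For independent RVs: Var(aX + bY) = a²Var(X) + b²Var(Y)
Var(V) = 2.25
Var(D) = 6.25
Var(Y) = 3²*2.25 + (-2)²*6.25
= 9*2.25 + 4*6.25 = 45.25

45.25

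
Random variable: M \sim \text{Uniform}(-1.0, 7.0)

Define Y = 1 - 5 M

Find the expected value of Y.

For Y = -5M + 1:
E[Y] = -5 * E[M] + 1
E[M] = (-1 + 7)/2 = 3
E[Y] = -5 * 3 + 1 = -14

-14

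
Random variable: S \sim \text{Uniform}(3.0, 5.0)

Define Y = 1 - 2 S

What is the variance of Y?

For Y = aS + b: Var(Y) = a² * Var(S)
Var(S) = (5 - 3)^2/12 = 0.33333333
Var(Y) = (-2)² * 0.33333333 = 4 * 0.33333333 = 1.3333333

1.3333333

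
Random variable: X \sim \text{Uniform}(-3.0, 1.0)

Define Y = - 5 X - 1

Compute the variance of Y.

For Y = aX + b: Var(Y) = a² * Var(X)
Var(X) = (1 + 3)^2/12 = 1.3333333
Var(Y) = (-5)² * 1.3333333 = 25 * 1.3333333 = 33.333333

33.333333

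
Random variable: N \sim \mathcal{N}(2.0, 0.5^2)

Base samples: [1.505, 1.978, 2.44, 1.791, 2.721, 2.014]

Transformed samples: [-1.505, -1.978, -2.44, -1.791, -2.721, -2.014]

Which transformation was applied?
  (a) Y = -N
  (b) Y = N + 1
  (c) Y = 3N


Checking option (a) Y = -N:
  N = 1.505 -> Y = -1.505 ✓
  N = 1.978 -> Y = -1.978 ✓
  N = 2.44 -> Y = -2.44 ✓
All samples match this transformation.

(a) -N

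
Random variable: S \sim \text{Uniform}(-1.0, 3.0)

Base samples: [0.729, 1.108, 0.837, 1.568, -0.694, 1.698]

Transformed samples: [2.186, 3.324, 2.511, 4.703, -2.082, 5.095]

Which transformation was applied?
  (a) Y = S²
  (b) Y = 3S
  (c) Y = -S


Checking option (b) Y = 3S:
  S = 0.729 -> Y = 2.186 ✓
  S = 1.108 -> Y = 3.324 ✓
  S = 0.837 -> Y = 2.511 ✓
All samples match this transformation.

(b) 3S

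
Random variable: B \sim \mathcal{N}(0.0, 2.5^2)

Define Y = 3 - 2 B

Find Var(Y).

For Y = aB + b: Var(Y) = a² * Var(B)
Var(B) = 2.5^2 = 6.25
Var(Y) = (-2)² * 6.25 = 4 * 6.25 = 25

25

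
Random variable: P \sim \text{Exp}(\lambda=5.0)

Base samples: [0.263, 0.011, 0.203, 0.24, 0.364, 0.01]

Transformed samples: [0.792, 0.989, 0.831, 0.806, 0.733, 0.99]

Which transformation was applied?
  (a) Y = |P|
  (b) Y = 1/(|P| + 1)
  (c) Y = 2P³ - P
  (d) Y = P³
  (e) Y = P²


Checking option (b) Y = 1/(|P| + 1):
  P = 0.263 -> Y = 0.792 ✓
  P = 0.011 -> Y = 0.989 ✓
  P = 0.203 -> Y = 0.831 ✓
All samples match this transformation.

(b) 1/(|P| + 1)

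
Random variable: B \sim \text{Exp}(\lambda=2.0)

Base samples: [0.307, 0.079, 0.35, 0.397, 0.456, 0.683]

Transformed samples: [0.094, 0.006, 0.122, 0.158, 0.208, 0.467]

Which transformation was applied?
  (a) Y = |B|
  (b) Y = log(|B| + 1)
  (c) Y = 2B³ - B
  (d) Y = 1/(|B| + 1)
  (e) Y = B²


Checking option (e) Y = B²:
  B = 0.307 -> Y = 0.094 ✓
  B = 0.079 -> Y = 0.006 ✓
  B = 0.35 -> Y = 0.122 ✓
All samples match this transformation.

(e) B²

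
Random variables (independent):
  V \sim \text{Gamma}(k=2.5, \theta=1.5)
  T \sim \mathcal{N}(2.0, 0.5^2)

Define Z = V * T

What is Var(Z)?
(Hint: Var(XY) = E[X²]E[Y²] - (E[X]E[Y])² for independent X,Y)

Var(XY) = E[X²]E[Y²] - (E[X]E[Y])²
E[V] = 3.75, Var(V) = 5.625
E[T] = 2, Var(T) = 0.25
E[V²] = 5.625 + 3.75² = 19.6875
E[T²] = 0.25 + 2² = 4.25
Var(Z) = 19.6875*4.25 - (3.75*2)²
= 83.671875 - 56.25 = 27.421875

27.421875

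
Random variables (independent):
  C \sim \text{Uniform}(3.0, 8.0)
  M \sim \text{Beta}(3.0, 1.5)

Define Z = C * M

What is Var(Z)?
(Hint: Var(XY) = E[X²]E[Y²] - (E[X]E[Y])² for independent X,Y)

Var(XY) = E[X²]E[Y²] - (E[X]E[Y])²
E[C] = 5.5, Var(C) = 2.0833333
E[M] = 0.66666667, Var(M) = 0.04040404
E[C²] = 2.0833333 + 5.5² = 32.333333
E[M²] = 0.04040404 + 0.66666667² = 0.48484848
Var(Z) = 32.333333*0.48484848 - (5.5*0.66666667)²
= 15.676768 - 13.444444 = 2.2323232

2.2323232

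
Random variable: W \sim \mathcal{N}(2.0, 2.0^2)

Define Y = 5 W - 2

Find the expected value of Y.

For Y = 5W - 2:
E[Y] = 5 * E[W] - 2
E[W] = 2.0 = 2
E[Y] = 5 * 2 - 2 = 8

8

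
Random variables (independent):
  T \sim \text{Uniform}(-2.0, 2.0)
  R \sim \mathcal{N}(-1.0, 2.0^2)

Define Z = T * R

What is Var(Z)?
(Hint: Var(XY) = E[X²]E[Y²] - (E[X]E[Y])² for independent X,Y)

Var(XY) = E[X²]E[Y²] - (E[X]E[Y])²
E[T] = 0, Var(T) = 1.3333333
E[R] = -1, Var(R) = 4
E[T²] = 1.3333333 + 0² = 1.3333333
E[R²] = 4 + (-1)² = 5
Var(Z) = 1.3333333*5 - (0*(-1))²
= 6.6666667 - 0 = 6.6666667

6.6666667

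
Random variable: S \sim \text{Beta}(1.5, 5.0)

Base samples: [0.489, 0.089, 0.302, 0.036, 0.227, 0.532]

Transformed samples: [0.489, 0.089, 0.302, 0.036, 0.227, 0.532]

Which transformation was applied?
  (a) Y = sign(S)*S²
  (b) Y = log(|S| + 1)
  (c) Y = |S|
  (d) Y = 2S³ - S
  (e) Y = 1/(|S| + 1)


Checking option (c) Y = |S|:
  S = 0.489 -> Y = 0.489 ✓
  S = 0.089 -> Y = 0.089 ✓
  S = 0.302 -> Y = 0.302 ✓
All samples match this transformation.

(c) |S|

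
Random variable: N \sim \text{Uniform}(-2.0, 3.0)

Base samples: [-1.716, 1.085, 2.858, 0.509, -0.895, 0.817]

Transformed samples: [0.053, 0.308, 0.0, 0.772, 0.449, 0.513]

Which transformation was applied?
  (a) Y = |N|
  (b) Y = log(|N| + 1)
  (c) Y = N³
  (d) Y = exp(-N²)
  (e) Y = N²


Checking option (d) Y = exp(-N²):
  N = -1.716 -> Y = 0.053 ✓
  N = 1.085 -> Y = 0.308 ✓
  N = 2.858 -> Y = 0.0 ✓
All samples match this transformation.

(d) exp(-N²)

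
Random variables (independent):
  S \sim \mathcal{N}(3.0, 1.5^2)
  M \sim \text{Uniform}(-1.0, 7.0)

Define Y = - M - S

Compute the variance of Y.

For independent RVs: Var(aX + bY) = a²Var(X) + b²Var(Y)
Var(S) = 2.25
Var(M) = 5.3333333
Var(Y) = (-1)²*2.25 + (-1)²*5.3333333
= 1*2.25 + 1*5.3333333 = 7.5833333

7.5833333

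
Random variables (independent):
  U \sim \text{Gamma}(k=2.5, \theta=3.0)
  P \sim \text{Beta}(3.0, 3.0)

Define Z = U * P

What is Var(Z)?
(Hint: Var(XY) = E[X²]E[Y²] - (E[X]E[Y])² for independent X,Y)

Var(XY) = E[X²]E[Y²] - (E[X]E[Y])²
E[U] = 7.5, Var(U) = 22.5
E[P] = 0.5, Var(P) = 0.035714286
E[U²] = 22.5 + 7.5² = 78.75
E[P²] = 0.035714286 + 0.5² = 0.28571429
Var(Z) = 78.75*0.28571429 - (7.5*0.5)²
= 22.5 - 14.0625 = 8.4375

8.4375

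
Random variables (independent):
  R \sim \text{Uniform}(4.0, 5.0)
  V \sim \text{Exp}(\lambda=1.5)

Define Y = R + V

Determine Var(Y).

For independent RVs: Var(aX + bY) = a²Var(X) + b²Var(Y)
Var(R) = 0.083333333
Var(V) = 0.44444444
Var(Y) = 1²*0.083333333 + 1²*0.44444444
= 1*0.083333333 + 1*0.44444444 = 0.52777778

0.52777778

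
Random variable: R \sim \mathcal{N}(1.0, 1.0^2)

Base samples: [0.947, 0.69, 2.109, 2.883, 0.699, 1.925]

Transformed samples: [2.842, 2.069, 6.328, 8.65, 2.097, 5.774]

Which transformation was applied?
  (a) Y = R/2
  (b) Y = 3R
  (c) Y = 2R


Checking option (b) Y = 3R:
  R = 0.947 -> Y = 2.842 ✓
  R = 0.69 -> Y = 2.069 ✓
  R = 2.109 -> Y = 6.328 ✓
All samples match this transformation.

(b) 3R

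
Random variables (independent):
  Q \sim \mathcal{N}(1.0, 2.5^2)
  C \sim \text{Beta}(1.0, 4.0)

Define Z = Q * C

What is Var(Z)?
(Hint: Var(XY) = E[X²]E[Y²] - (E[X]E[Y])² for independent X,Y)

Var(XY) = E[X²]E[Y²] - (E[X]E[Y])²
E[Q] = 1, Var(Q) = 6.25
E[C] = 0.2, Var(C) = 0.026666667
E[Q²] = 6.25 + 1² = 7.25
E[C²] = 0.026666667 + 0.2² = 0.066666667
Var(Z) = 7.25*0.066666667 - (1*0.2)²
= 0.48333333 - 0.04 = 0.44333333

0.44333333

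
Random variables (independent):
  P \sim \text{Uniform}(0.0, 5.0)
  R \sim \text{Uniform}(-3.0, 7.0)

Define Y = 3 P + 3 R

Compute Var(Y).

For independent RVs: Var(aX + bY) = a²Var(X) + b²Var(Y)
Var(P) = 2.0833333
Var(R) = 8.3333333
Var(Y) = 3²*2.0833333 + 3²*8.3333333
= 9*2.0833333 + 9*8.3333333 = 93.75

93.75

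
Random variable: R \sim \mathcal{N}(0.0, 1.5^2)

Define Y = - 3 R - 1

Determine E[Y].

For Y = -3R - 1:
E[Y] = -3 * E[R] - 1
E[R] = 0.0 = 0
E[Y] = -3 * 0 - 1 = -1

-1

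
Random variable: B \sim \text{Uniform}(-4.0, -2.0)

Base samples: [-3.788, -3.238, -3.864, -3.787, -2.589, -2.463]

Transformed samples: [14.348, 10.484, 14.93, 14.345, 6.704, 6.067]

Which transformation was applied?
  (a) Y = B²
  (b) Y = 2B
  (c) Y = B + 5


Checking option (a) Y = B²:
  B = -3.788 -> Y = 14.348 ✓
  B = -3.238 -> Y = 10.484 ✓
  B = -3.864 -> Y = 14.93 ✓
All samples match this transformation.

(a) B²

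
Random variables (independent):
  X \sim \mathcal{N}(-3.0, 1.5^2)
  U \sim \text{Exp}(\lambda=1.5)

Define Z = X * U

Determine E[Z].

For independent RVs: E[XY] = E[X]*E[Y]
E[X] = -3
E[U] = 0.66666667
E[Z] = -3 * 0.66666667 = -2

-2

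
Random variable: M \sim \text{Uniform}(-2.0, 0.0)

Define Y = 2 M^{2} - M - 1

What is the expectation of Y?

E[Y] = 2*E[M²] - 1*E[M] - 1
E[M] = -1
E[M²] = Var(M) + (E[M])² = 0.33333333 + 1 = 1.3333333
E[Y] = 2*1.3333333 - 1*(-1) - 1 = 2.6666667

2.6666667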